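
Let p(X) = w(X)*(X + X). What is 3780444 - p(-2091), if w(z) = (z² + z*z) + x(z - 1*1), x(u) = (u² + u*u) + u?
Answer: 73169534880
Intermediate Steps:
x(u) = u + 2*u² (x(u) = (u² + u²) + u = 2*u² + u = u + 2*u²)
w(z) = 2*z² + (-1 + z)*(-1 + 2*z) (w(z) = (z² + z*z) + (z - 1*1)*(1 + 2*(z - 1*1)) = (z² + z²) + (z - 1)*(1 + 2*(z - 1)) = 2*z² + (-1 + z)*(1 + 2*(-1 + z)) = 2*z² + (-1 + z)*(1 + (-2 + 2*z)) = 2*z² + (-1 + z)*(-1 + 2*z))
p(X) = 2*X*(1 - 3*X + 4*X²) (p(X) = (1 - 3*X + 4*X²)*(X + X) = (1 - 3*X + 4*X²)*(2*X) = 2*X*(1 - 3*X + 4*X²))
3780444 - p(-2091) = 3780444 - 2*(-2091)*(1 - 3*(-2091) + 4*(-2091)²) = 3780444 - 2*(-2091)*(1 + 6273 + 4*4372281) = 3780444 - 2*(-2091)*(1 + 6273 + 17489124) = 3780444 - 2*(-2091)*17495398 = 3780444 - 1*(-73165754436) = 3780444 + 73165754436 = 73169534880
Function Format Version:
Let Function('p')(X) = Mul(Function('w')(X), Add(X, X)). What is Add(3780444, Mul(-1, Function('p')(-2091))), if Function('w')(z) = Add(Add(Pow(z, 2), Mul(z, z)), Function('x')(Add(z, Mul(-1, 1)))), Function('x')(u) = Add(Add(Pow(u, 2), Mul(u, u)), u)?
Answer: 73169534880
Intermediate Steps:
Function('x')(u) = Add(u, Mul(2, Pow(u, 2))) (Function('x')(u) = Add(Add(Pow(u, 2), Pow(u, 2)), u) = Add(Mul(2, Pow(u, 2)), u) = Add(u, Mul(2, Pow(u, 2))))
Function('w')(z) = Add(Mul(2, Pow(z, 2)), Mul(Add(-1, z), Add(-1, Mul(2, z)))) (Function('w')(z) = Add(Add(Pow(z, 2), Mul(z, z)), Mul(Add(z, Mul(-1, 1)), Add(1, Mul(2, Add(z, Mul(-1, 1)))))) = Add(Add(Pow(z, 2), Pow(z, 2)), Mul(Add(z, -1), Add(1, Mul(2, Add(z, -1))))) = Add(Mul(2, Pow(z, 2)), Mul(Add(-1, z), Add(1, Mul(2, Add(-1, z))))) = Add(Mul(2, Pow(z, 2)), Mul(Add(-1, z), Add(1, Add(-2, Mul(2, z))))) = Add(Mul(2, Pow(z, 2)), Mul(Add(-1, z), Add(-1, Mul(2, z)))))
Function('p')(X) = Mul(2, X, Add(1, Mul(-3, X), Mul(4, Pow(X, 2)))) (Function('p')(X) = Mul(Add(1, Mul(-3, X), Mul(4, Pow(X, 2))), Add(X, X)) = Mul(Add(1, Mul(-3, X), Mul(4, Pow(X, 2))), Mul(2, X)) = Mul(2, X, Add(1, Mul(-3, X), Mul(4, Pow(X, 2)))))
Add(3780444, Mul(-1, Function('p')(-2091))) = Add(3780444, Mul(-1, Mul(2, -2091, Add(1, Mul(-3, -2091), Mul(4, Pow(-2091, 2)))))) = Add(3780444, Mul(-1, Mul(2, -2091, Add(1, 6273, Mul(4, 4372281))))) = Add(3780444, Mul(-1, Mul(2, -2091, Add(1, 6273, 17489124)))) = Add(3780444, Mul(-1, Mul(2, -2091, 17495398))) = Add(3780444, Mul(-1, -73165754436)) = Add(3780444, 73165754436) = 73169534880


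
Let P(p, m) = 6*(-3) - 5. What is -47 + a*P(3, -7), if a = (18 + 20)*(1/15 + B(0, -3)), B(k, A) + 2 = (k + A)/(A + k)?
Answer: 11531/15 ≈ 768.73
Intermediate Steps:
B(k, A) = -1 (B(k, A) = -2 + (k + A)/(A + k) = -2 + (A + k)/(A + k) = -2 + 1 = -1)
P(p, m) = -23 (P(p, m) = -18 - 5 = -23)
a = -532/15 (a = (18 + 20)*(1/15 - 1) = 38*(1/15 - 1) = 38*(-14/15) = -532/15 ≈ -35.467)
-47 + a*P(3, -7) = -47 - 532/15*(-23) = -47 + 12236/15 = 11531/15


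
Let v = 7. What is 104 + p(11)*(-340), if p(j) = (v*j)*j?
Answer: -287876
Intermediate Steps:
p(j) = 7*j**2 (p(j) = (7*j)*j = 7*j**2)
104 + p(11)*(-340) = 104 + (7*11**2)*(-340) = 104 + (7*121)*(-340) = 104 + 847*(-340) = 104 - 287980 = -287876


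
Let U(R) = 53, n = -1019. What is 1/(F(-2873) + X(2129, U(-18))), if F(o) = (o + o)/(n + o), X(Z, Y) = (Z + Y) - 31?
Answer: 1946/4188719 ≈ 0.00046458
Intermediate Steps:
X(Z, Y) = -31 + Y + Z (X(Z, Y) = (Y + Z) - 31 = -31 + Y + Z)
F(o) = 2*o/(-1019 + o) (F(o) = (o + o)/(-1019 + o) = (2*o)/(-1019 + o) = 2*o/(-1019 + o))
1/(F(-2873) + X(2129, U(-18))) = 1/(2*(-2873)/(-1019 - 2873) + (-31 + 53 + 2129)) = 1/(2*(-2873)/(-3892) + 2151) = 1/(2*(-2873)*(-1/3892) + 2151) = 1/(2873/1946 + 2151) = 1/(4188719/1946) = 1946/4188719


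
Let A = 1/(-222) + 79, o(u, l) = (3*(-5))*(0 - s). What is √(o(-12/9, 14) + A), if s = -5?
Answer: √196914/222 ≈ 1.9989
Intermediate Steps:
o(u, l) = -75 (o(u, l) = (3*(-5))*(0 - 1*(-5)) = -15*(0 + 5) = -15*5 = -75)
A = 17537/222 (A = -1/222 + 79 = 17537/222 ≈ 78.995)
√(o(-12/9, 14) + A) = √(-75 + 17537/222) = √(887/222) = √196914/222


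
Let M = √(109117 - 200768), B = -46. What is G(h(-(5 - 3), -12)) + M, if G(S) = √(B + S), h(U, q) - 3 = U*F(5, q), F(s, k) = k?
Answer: I*(√19 + √91651) ≈ 307.1*I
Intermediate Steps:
h(U, q) = 3 + U*q
M = I*√91651 (M = √(-91651) = I*√91651 ≈ 302.74*I)
G(S) = √(-46 + S)
G(h(-(5 - 3), -12)) + M = √(-46 + (3 - (5 - 3)*(-12))) + I*√91651 = √(-46 + (3 - 1*2*(-12))) + I*√91651 = √(-46 + (3 - 2*(-12))) + I*√91651 = √(-46 + (3 + 24)) + I*√91651 = √(-46 + 27) + I*√91651 = √(-19) + I*√91651 = I*√19 + I*√91651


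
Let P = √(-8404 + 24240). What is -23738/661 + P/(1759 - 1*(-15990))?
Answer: -23738/661 + 2*√3959/17749 ≈ -35.905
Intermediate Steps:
P = 2*√3959 (P = √15836 = 2*√3959 ≈ 125.84)
-23738/661 + P/(1759 - 1*(-15990)) = -23738/661 + (2*√3959)/(1759 - 1*(-15990)) = -23738*1/661 + (2*√3959)/(1759 + 15990) = -23738/661 + (2*√3959)/17749 = -23738/661 + (2*√3959)*(1/17749) = -23738/661 + 2*√3959/17749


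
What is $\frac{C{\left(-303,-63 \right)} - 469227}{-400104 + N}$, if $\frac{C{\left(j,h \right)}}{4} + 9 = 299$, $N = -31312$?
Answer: $\frac{468067}{431416} \approx 1.085$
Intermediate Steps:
$C{\left(j,h \right)} = 1160$ ($C{\left(j,h \right)} = -36 + 4 \cdot 299 = -36 + 1196 = 1160$)
$\frac{C{\left(-303,-63 \right)} - 469227}{-400104 + N} = \frac{1160 - 469227}{-400104 - 31312} = - \frac{468067}{-431416} = \left(-468067\right) \left(- \frac{1}{431416}\right) = \frac{468067}{431416}$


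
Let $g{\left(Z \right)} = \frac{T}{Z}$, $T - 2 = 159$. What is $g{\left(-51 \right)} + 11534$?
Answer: $\frac{588073}{51} \approx 11531.0$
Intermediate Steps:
$T = 161$ ($T = 2 + 159 = 161$)
$g{\left(Z \right)} = \frac{161}{Z}$
$g{\left(-51 \right)} + 11534 = \frac{161}{-51} + 11534 = 161 \left(- \frac{1}{51}\right) + 11534 = - \frac{161}{51} + 11534 = \frac{588073}{51}$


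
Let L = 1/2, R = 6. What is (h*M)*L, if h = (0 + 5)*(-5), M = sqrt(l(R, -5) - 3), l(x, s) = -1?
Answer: -25*I ≈ -25.0*I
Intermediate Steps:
L = 1/2 ≈ 0.50000
M = 2*I (M = sqrt(-1 - 3) = sqrt(-4) = 2*I ≈ 2.0*I)
h = -25 (h = 5*(-5) = -25)
(h*M)*L = -50*I*(1/2) = -25*I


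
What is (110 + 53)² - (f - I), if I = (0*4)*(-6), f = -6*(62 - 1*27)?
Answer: 26779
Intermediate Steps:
f = -210 (f = -6*(62 - 27) = -6*35 = -210)
I = 0 (I = 0*(-6) = 0)
(110 + 53)² - (f - I) = (110 + 53)² - (-210 - 1*0) = 163² - (-210 + 0) = 26569 - 1*(-210) = 26569 + 210 = 26779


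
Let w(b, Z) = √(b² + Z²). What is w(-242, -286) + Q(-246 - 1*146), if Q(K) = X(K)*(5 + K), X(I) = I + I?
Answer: 303408 + 22*√290 ≈ 3.0378e+5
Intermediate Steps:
X(I) = 2*I
w(b, Z) = √(Z² + b²)
Q(K) = 2*K*(5 + K) (Q(K) = (2*K)*(5 + K) = 2*K*(5 + K))
w(-242, -286) + Q(-246 - 1*146) = √((-286)² + (-242)²) + 2*(-246 - 1*146)*(5 + (-246 - 1*146)) = √(81796 + 58564) + 2*(-246 - 146)*(5 + (-246 - 146)) = √140360 + 2*(-392)*(5 - 392) = 22*√290 + 2*(-392)*(-387) = 22*√290 + 303408 = 303408 + 22*√290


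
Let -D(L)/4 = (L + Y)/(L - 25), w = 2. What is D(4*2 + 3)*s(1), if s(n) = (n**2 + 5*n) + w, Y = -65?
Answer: -864/7 ≈ -123.43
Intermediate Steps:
s(n) = 2 + n**2 + 5*n (s(n) = (n**2 + 5*n) + 2 = 2 + n**2 + 5*n)
D(L) = -4*(-65 + L)/(-25 + L) (D(L) = -4*(L - 65)/(L - 25) = -4*(-65 + L)/(-25 + L))
D(4*2 + 3)*s(1) = (4*(65 - (4*2 + 3))/(-25 + (4*2 + 3)))*(2 + 1**2 + 5*1) = (4*(65 - (8 + 3))/(-25 + (8 + 3)))*(2 + 1 + 5) = (4*(65 - 1*11)/(-25 + 11))*8 = (4*(65 - 11)/(-14))*8 = (4*(-1/14)*54)*8 = -108/7*8 = -864/7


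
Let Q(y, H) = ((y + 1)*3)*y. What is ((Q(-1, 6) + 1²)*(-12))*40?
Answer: -480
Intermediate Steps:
Q(y, H) = y*(3 + 3*y) (Q(y, H) = ((1 + y)*3)*y = (3 + 3*y)*y = y*(3 + 3*y))
((Q(-1, 6) + 1²)*(-12))*40 = ((3*(-1)*(1 - 1) + 1²)*(-12))*40 = ((3*(-1)*0 + 1)*(-12))*40 = ((0 + 1)*(-12))*40 = (1*(-12))*40 = -12*40 = -480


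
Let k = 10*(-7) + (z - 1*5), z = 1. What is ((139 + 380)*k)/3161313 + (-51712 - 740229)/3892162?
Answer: -884351917435/4101447442902 ≈ -0.21562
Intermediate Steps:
k = -74 (k = 10*(-7) + (1 - 1*5) = -70 + (1 - 5) = -70 - 4 = -74)
((139 + 380)*k)/3161313 + (-51712 - 740229)/3892162 = ((139 + 380)*(-74))/3161313 + (-51712 - 740229)/3892162 = (519*(-74))*(1/3161313) - 791941*1/3892162 = -38406*1/3161313 - 791941/3892162 = -12802/1053771 - 791941/3892162 = -884351917435/4101447442902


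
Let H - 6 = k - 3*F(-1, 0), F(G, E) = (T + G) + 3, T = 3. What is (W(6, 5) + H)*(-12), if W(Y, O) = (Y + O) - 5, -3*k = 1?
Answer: 40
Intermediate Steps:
F(G, E) = 6 + G (F(G, E) = (3 + G) + 3 = 6 + G)
k = -⅓ (k = -⅓*1 = -⅓ ≈ -0.33333)
W(Y, O) = -5 + O + Y (W(Y, O) = (O + Y) - 5 = -5 + O + Y)
H = -28/3 (H = 6 + (-⅓ - 3*(6 - 1)) = 6 + (-⅓ - 3*5) = 6 + (-⅓ - 15) = 6 - 46/3 = -28/3 ≈ -9.3333)
(W(6, 5) + H)*(-12) = ((-5 + 5 + 6) - 28/3)*(-12) = (6 - 28/3)*(-12) = -10/3*(-12) = 40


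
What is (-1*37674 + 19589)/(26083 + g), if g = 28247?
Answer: -3617/10866 ≈ -0.33287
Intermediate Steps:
(-1*37674 + 19589)/(26083 + g) = (-1*37674 + 19589)/(26083 + 28247) = (-37674 + 19589)/54330 = -18085*1/54330 = -3617/10866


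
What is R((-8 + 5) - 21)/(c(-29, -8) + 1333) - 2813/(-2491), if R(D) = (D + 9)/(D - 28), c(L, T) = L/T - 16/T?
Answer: 391692151/346789547 ≈ 1.1295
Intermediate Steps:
c(L, T) = -16/T + L/T
R(D) = (9 + D)/(-28 + D)
R((-8 + 5) - 21)/(c(-29, -8) + 1333) - 2813/(-2491) = ((9 + ((-8 + 5) - 21))/(-28 + ((-8 + 5) - 21)))/((-16 - 29)/(-8) + 1333) - 2813/(-2491) = ((9 + (-3 - 21))/(-28 + (-3 - 21)))/(-⅛*(-45) + 1333) - 2813*(-1/2491) = ((9 - 24)/(-28 - 24))/(45/8 + 1333) + 2813/2491 = (-15/(-52))/(10709/8) + 2813/2491 = -1/52*(-15)*(8/10709) + 2813/2491 = (15/52)*(8/10709) + 2813/2491 = 30/139217 + 2813/2491 = 391692151/346789547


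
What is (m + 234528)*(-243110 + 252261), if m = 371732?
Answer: 5547885260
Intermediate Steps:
(m + 234528)*(-243110 + 252261) = (371732 + 234528)*(-243110 + 252261) = 606260*9151 = 5547885260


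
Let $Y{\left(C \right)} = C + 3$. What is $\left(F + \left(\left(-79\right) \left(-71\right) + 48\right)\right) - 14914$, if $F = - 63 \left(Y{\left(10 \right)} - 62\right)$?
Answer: $-6170$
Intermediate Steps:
$Y{\left(C \right)} = 3 + C$
$F = 3087$ ($F = - 63 \left(\left(3 + 10\right) - 62\right) = - 63 \left(13 - 62\right) = \left(-63\right) \left(-49\right) = 3087$)
$\left(F + \left(\left(-79\right) \left(-71\right) + 48\right)\right) - 14914 = \left(3087 + \left(\left(-79\right) \left(-71\right) + 48\right)\right) - 14914 = \left(3087 + \left(5609 + 48\right)\right) - 14914 = \left(3087 + 5657\right) - 14914 = 8744 - 14914 = -6170$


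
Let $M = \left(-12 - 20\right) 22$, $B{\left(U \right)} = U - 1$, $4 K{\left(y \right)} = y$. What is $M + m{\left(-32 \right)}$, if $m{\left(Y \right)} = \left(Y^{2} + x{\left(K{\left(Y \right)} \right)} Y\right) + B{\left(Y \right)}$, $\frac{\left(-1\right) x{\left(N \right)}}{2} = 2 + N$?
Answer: $-97$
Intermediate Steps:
$K{\left(y \right)} = \frac{y}{4}$
$B{\left(U \right)} = -1 + U$ ($B{\left(U \right)} = U - 1 = -1 + U$)
$x{\left(N \right)} = -4 - 2 N$ ($x{\left(N \right)} = - 2 \left(2 + N\right) = -4 - 2 N$)
$M = -704$ ($M = \left(-32\right) 22 = -704$)
$m{\left(Y \right)} = -1 + Y + Y^{2} + Y \left(-4 - \frac{Y}{2}\right)$ ($m{\left(Y \right)} = \left(Y^{2} + \left(-4 - 2 \frac{Y}{4}\right) Y\right) + \left(-1 + Y\right) = \left(Y^{2} + \left(-4 - \frac{Y}{2}\right) Y\right) + \left(-1 + Y\right) = \left(Y^{2} + Y \left(-4 - \frac{Y}{2}\right)\right) + \left(-1 + Y\right) = -1 + Y + Y^{2} + Y \left(-4 - \frac{Y}{2}\right)$)
$M + m{\left(-32 \right)} = -704 - \left(-95 - 512\right) = -704 + \left(-1 + \frac{1}{2} \cdot 1024 + 96\right) = -704 + \left(-1 + 512 + 96\right) = -704 + 607 = -97$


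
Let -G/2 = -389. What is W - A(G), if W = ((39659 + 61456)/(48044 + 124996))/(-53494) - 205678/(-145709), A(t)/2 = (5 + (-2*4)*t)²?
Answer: -993618707692981144007/12845430341408 ≈ -7.7352e+7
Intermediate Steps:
G = 778 (G = -2*(-389) = 778)
A(t) = 2*(5 - 8*t)² (A(t) = 2*(5 + (-2*4)*t)² = 2*(5 - 8*t)²)
W = 18132043842169/12845430341408 (W = (101115/173040)*(-1/53494) - 205678*(-1/145709) = (101115*(1/173040))*(-1/53494) + 205678/145709 = (963/1648)*(-1/53494) + 205678/145709 = -963/88158112 + 205678/145709 = 18132043842169/12845430341408 ≈ 1.4116)
W - A(G) = 18132043842169/12845430341408 - 2*(-5 + 8*778)² = 18132043842169/12845430341408 - 2*(-5 + 6224)² = 18132043842169/12845430341408 - 2*6219² = 18132043842169/12845430341408 - 2*38675961 = 18132043842169/12845430341408 - 1*77351922 = 18132043842169/12845430341408 - 77351922 = -993618707692981144007/12845430341408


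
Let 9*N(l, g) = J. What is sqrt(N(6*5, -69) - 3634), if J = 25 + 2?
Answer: I*sqrt(3631) ≈ 60.258*I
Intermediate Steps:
J = 27
N(l, g) = 3 (N(l, g) = (1/9)*27 = 3)
sqrt(N(6*5, -69) - 3634) = sqrt(3 - 3634) = sqrt(-3631) = I*sqrt(3631)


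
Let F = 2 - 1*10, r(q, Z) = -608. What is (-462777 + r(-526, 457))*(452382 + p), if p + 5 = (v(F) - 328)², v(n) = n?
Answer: -261939029105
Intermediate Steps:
F = -8 (F = 2 - 10 = -8)
p = 112891 (p = -5 + (-8 - 328)² = -5 + (-336)² = -5 + 112896 = 112891)
(-462777 + r(-526, 457))*(452382 + p) = (-462777 - 608)*(452382 + 112891) = -463385*565273 = -261939029105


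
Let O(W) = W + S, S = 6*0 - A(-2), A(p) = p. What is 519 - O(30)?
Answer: 487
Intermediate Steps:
S = 2 (S = 6*0 - 1*(-2) = 0 + 2 = 2)
O(W) = 2 + W (O(W) = W + 2 = 2 + W)
519 - O(30) = 519 - (2 + 30) = 519 - 1*32 = 519 - 32 = 487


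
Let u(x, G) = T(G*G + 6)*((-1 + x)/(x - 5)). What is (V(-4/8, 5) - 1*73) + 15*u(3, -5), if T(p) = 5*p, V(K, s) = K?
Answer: -4797/2 ≈ -2398.5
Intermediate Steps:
u(x, G) = (-1 + x)*(30 + 5*G²)/(-5 + x) (u(x, G) = (5*(G*G + 6))*((-1 + x)/(x - 5)) = (5*(G² + 6))*((-1 + x)/(-5 + x)) = (5*(6 + G²))*((-1 + x)/(-5 + x)) = (30 + 5*G²)*((-1 + x)/(-5 + x)) = (-1 + x)*(30 + 5*G²)/(-5 + x))
(V(-4/8, 5) - 1*73) + 15*u(3, -5) = (-4/8 - 1*73) + 15*(5*(-1 + 3)*(6 + (-5)²)/(-5 + 3)) = (-4*⅛ - 73) + 15*(5*2*(6 + 25)/(-2)) = (-½ - 73) + 15*(5*(-½)*2*31) = -147/2 + 15*(-155) = -147/2 - 2325 = -4797/2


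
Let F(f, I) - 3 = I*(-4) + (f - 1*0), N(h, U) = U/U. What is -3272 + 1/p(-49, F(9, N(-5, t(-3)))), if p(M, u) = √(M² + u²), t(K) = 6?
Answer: -3272 + √2465/2465 ≈ -3272.0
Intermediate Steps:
N(h, U) = 1
F(f, I) = 3 + f - 4*I (F(f, I) = 3 + (I*(-4) + (f - 1*0)) = 3 + (-4*I + (f + 0)) = 3 + (-4*I + f) = 3 + (f - 4*I) = 3 + f - 4*I)
-3272 + 1/p(-49, F(9, N(-5, t(-3)))) = -3272 + 1/(√((-49)² + (3 + 9 - 4*1)²)) = -3272 + 1/(√(2401 + (3 + 9 - 4)²)) = -3272 + 1/(√(2401 + 8²)) = -3272 + 1/(√(2401 + 64)) = -3272 + 1/(√2465) = -3272 + √2465/2465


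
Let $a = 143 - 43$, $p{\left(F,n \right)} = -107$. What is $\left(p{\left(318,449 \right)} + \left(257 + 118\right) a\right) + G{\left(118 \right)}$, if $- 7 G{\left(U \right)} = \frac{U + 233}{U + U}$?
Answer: $\frac{61772885}{1652} \approx 37393.0$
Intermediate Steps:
$a = 100$
$G{\left(U \right)} = - \frac{233 + U}{14 U}$ ($G{\left(U \right)} = - \frac{\left(U + 233\right) \frac{1}{U + U}}{7} = - \frac{\left(233 + U\right) \frac{1}{2 U}}{7} = - \frac{\frac{1}{2} \frac{1}{U} \left(233 + U\right)}{7} = - \frac{233 + U}{14 U}$)
$\left(p{\left(318,449 \right)} + \left(257 + 118\right) a\right) + G{\left(118 \right)} = \left(-107 + \left(257 + 118\right) 100\right) + \frac{-233 - 118}{14 \cdot 118} = \left(-107 + 375 \cdot 100\right) + \frac{1}{14} \cdot \frac{1}{118} \left(-233 - 118\right) = \left(-107 + 37500\right) + \frac{1}{14} \cdot \frac{1}{118} \left(-351\right) = 37393 - \frac{351}{1652} = \frac{61772885}{1652}$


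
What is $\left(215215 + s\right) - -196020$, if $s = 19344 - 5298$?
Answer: $425281$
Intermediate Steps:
$s = 14046$
$\left(215215 + s\right) - -196020 = \left(215215 + 14046\right) - -196020 = 229261 + 196020 = 425281$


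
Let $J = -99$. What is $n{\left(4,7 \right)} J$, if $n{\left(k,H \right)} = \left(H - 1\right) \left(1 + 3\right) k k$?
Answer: $-38016$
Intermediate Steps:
$n{\left(k,H \right)} = k^{2} \left(-4 + 4 H\right)$ ($n{\left(k,H \right)} = \left(-1 + H\right) 4 k k = \left(-4 + 4 H\right) k k = k \left(-4 + 4 H\right) k = k^{2} \left(-4 + 4 H\right)$)
$n{\left(4,7 \right)} J = 4 \cdot 4^{2} \left(-1 + 7\right) \left(-99\right) = 4 \cdot 16 \cdot 6 \left(-99\right) = 384 \left(-99\right) = -38016$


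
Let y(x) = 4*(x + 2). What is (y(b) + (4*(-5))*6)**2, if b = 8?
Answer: 6400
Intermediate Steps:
y(x) = 8 + 4*x (y(x) = 4*(2 + x) = 8 + 4*x)
(y(b) + (4*(-5))*6)**2 = ((8 + 4*8) + (4*(-5))*6)**2 = ((8 + 32) - 20*6)**2 = (40 - 120)**2 = (-80)**2 = 6400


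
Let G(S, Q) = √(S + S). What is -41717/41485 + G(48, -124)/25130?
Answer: -41717/41485 + 2*√6/12565 ≈ -1.0052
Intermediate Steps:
G(S, Q) = √2*√S (G(S, Q) = √(2*S) = √2*√S)
-41717/41485 + G(48, -124)/25130 = -41717/41485 + (√2*√48)/25130 = -41717*1/41485 + (√2*(4*√3))*(1/25130) = -41717/41485 + (4*√6)*(1/25130) = -41717/41485 + 2*√6/12565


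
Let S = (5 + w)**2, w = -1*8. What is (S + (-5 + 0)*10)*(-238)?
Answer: 9758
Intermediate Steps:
w = -8
S = 9 (S = (5 - 8)**2 = (-3)**2 = 9)
(S + (-5 + 0)*10)*(-238) = (9 + (-5 + 0)*10)*(-238) = (9 - 5*10)*(-238) = (9 - 50)*(-238) = -41*(-238) = 9758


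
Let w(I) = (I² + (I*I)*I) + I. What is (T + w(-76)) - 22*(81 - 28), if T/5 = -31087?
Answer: -589877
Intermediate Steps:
T = -155435 (T = 5*(-31087) = -155435)
w(I) = I + I² + I³ (w(I) = (I² + I²*I) + I = (I² + I³) + I = I + I² + I³)
(T + w(-76)) - 22*(81 - 28) = (-155435 - 76*(1 - 76 + (-76)²)) - 22*(81 - 28) = (-155435 - 76*(1 - 76 + 5776)) - 22*53 = (-155435 - 76*5701) - 1166 = (-155435 - 433276) - 1166 = -588711 - 1166 = -589877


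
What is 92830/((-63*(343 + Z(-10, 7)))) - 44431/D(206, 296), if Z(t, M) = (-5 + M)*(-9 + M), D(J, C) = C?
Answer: -976390547/6321672 ≈ -154.45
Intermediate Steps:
Z(t, M) = (-9 + M)*(-5 + M)
92830/((-63*(343 + Z(-10, 7)))) - 44431/D(206, 296) = 92830/((-63*(343 + (45 + 7² - 14*7)))) - 44431/296 = 92830/((-63*(343 + (45 + 49 - 98)))) - 44431*1/296 = 92830/((-63*(343 - 4))) - 44431/296 = 92830/((-63*339)) - 44431/296 = 92830/(-21357) - 44431/296 = 92830*(-1/21357) - 44431/296 = -92830/21357 - 44431/296 = -976390547/6321672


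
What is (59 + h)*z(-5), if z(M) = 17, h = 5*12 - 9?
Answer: 1870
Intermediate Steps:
h = 51 (h = 60 - 9 = 51)
(59 + h)*z(-5) = (59 + 51)*17 = 110*17 = 1870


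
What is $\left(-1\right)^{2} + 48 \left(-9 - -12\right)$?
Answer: $145$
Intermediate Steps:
$\left(-1\right)^{2} + 48 \left(-9 - -12\right) = 1 + 48 \left(-9 + 12\right) = 1 + 48 \cdot 3 = 1 + 144 = 145$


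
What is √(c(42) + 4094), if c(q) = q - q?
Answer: √4094 ≈ 63.984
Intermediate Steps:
c(q) = 0
√(c(42) + 4094) = √(0 + 4094) = √4094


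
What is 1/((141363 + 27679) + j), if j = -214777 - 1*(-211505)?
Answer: 1/165770 ≈ 6.0325e-6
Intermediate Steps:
j = -3272 (j = -214777 + 211505 = -3272)
1/((141363 + 27679) + j) = 1/((141363 + 27679) - 3272) = 1/(169042 - 3272) = 1/165770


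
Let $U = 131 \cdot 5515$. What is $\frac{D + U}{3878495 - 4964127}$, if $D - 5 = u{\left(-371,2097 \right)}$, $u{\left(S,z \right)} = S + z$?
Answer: $- \frac{181049}{271408} \approx -0.66707$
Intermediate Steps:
$U = 722465$
$D = 1731$ ($D = 5 + \left(-371 + 2097\right) = 5 + 1726 = 1731$)
$\frac{D + U}{3878495 - 4964127} = \frac{1731 + 722465}{3878495 - 4964127} = \frac{724196}{-1085632} = 724196 \left(- \frac{1}{1085632}\right) = - \frac{181049}{271408}$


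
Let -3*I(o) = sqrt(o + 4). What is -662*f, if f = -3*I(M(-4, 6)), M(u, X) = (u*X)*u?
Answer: -6620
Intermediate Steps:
M(u, X) = X*u**2 (M(u, X) = (X*u)*u = X*u**2)
I(o) = -sqrt(4 + o)/3 (I(o) = -sqrt(o + 4)/3 = -sqrt(4 + o)/3)
f = 10 (f = -(-1)*sqrt(4 + 6*(-4)**2) = -(-1)*sqrt(4 + 6*16) = -(-1)*sqrt(4 + 96) = -(-1)*sqrt(100) = -(-1)*10 = -3*(-10/3) = 10)
-662*f = -662*10 = -6620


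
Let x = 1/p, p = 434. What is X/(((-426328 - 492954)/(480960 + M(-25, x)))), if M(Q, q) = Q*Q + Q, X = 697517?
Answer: -167948143260/459641 ≈ -3.6539e+5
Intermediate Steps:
x = 1/434 ≈ 0.0023041
M(Q, q) = Q + Q² (M(Q, q) = Q² + Q = Q + Q²)
X/(((-426328 - 492954)/(480960 + M(-25, x)))) = 697517/(((-426328 - 492954)/(480960 - 25*(1 - 25)))) = 697517/((-919282/(480960 - 25*(-24)))) = 697517/((-919282/(480960 + 600))) = 697517/((-919282/481560)) = 697517/((-919282*1/481560)) = 697517/(-459641/240780) = 697517*(-240780/459641) = -167948143260/459641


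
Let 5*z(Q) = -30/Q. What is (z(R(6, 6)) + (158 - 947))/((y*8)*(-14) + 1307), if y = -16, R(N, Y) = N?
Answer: -790/3099 ≈ -0.25492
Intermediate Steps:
z(Q) = -6/Q (z(Q) = (-30/Q)/5 = -6/Q)
(z(R(6, 6)) + (158 - 947))/((y*8)*(-14) + 1307) = (-6/6 + (158 - 947))/(-16*8*(-14) + 1307) = (-6*⅙ - 789)/(-128*(-14) + 1307) = (-1 - 789)/(1792 + 1307) = -790/3099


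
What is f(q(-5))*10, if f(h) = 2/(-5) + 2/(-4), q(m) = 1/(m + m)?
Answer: -9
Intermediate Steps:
q(m) = 1/(2*m)
f(h) = -9/10 (f(h) = 2*(-⅕) + 2*(-¼) = -⅖ - ½ = -9/10)
f(q(-5))*10 = -9/10*10 = -9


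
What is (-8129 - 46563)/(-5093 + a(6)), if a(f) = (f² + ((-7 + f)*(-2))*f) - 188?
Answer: 54692/5233 ≈ 10.451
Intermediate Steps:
a(f) = -188 + f² + f*(14 - 2*f) (a(f) = (f² + (14 - 2*f)*f) - 188 = (f² + f*(14 - 2*f)) - 188 = -188 + f² + f*(14 - 2*f))
(-8129 - 46563)/(-5093 + a(6)) = (-8129 - 46563)/(-5093 + (-188 - 1*6² + 14*6)) = -54692/(-5093 + (-188 - 1*36 + 84)) = -54692/(-5093 + (-188 - 36 + 84)) = -54692/(-5093 - 140) = -54692/(-5233) = -54692*(-1/5233) = 54692/5233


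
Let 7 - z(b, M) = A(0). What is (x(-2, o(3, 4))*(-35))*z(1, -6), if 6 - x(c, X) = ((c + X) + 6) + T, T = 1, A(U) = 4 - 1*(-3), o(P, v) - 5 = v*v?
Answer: 0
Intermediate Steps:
o(P, v) = 5 + v² (o(P, v) = 5 + v*v = 5 + v²)
A(U) = 7 (A(U) = 4 + 3 = 7)
x(c, X) = -1 - X - c (x(c, X) = 6 - (((c + X) + 6) + 1) = 6 - (((X + c) + 6) + 1) = 6 - ((6 + X + c) + 1) = 6 - (7 + X + c) = 6 + (-7 - X - c) = -1 - X - c)
z(b, M) = 0 (z(b, M) = 7 - 1*7 = 7 - 7 = 0)
(x(-2, o(3, 4))*(-35))*z(1, -6) = ((-1 - (5 + 4²) - 1*(-2))*(-35))*0 = ((-1 - (5 + 16) + 2)*(-35))*0 = ((-1 - 1*21 + 2)*(-35))*0 = ((-1 - 21 + 2)*(-35))*0 = -20*(-35)*0 = 700*0 = 0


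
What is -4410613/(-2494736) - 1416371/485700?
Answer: -347809247239/302923318800 ≈ -1.1482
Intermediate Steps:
-4410613/(-2494736) - 1416371/485700 = -4410613*(-1/2494736) - 1416371*1/485700 = 4410613/2494736 - 1416371/485700 = -347809247239/302923318800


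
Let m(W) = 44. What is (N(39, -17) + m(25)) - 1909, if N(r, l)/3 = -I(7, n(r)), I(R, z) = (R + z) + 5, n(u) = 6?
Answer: -1919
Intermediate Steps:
I(R, z) = 5 + R + z
N(r, l) = -54 (N(r, l) = 3*(-(5 + 7 + 6)) = 3*(-1*18) = 3*(-18) = -54)
(N(39, -17) + m(25)) - 1909 = (-54 + 44) - 1909 = -10 - 1909 = -1919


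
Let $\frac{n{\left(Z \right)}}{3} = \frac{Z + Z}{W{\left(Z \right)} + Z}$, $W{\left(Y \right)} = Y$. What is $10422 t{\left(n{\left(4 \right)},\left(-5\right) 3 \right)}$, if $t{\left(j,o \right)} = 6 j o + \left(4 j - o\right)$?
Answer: $-2532546$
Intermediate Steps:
$n{\left(Z \right)} = 3$ ($n{\left(Z \right)} = 3 \frac{Z + Z}{Z + Z} = 3 \frac{2 Z}{2 Z} = 3 \cdot 2 Z \frac{1}{2 Z} = 3 \cdot 1 = 3$)
$t{\left(j,o \right)} = - o + 4 j + 6 j o$ ($t{\left(j,o \right)} = 6 j o + \left(- o + 4 j\right) = - o + 4 j + 6 j o$)
$10422 t{\left(n{\left(4 \right)},\left(-5\right) 3 \right)} = 10422 \left(- \left(-5\right) 3 + 4 \cdot 3 + 6 \cdot 3 \left(\left(-5\right) 3\right)\right) = 10422 \left(\left(-1\right) \left(-15\right) + 12 + 6 \cdot 3 \left(-15\right)\right) = 10422 \left(15 + 12 - 270\right) = 10422 \left(-243\right) = -2532546$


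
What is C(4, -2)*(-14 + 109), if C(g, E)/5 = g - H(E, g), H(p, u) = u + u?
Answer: -1900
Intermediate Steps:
H(p, u) = 2*u
C(g, E) = -5*g (C(g, E) = 5*(g - 2*g) = 5*(-g) = -5*g)
C(4, -2)*(-14 + 109) = (-5*4)*(-14 + 109) = -20*95 = -1900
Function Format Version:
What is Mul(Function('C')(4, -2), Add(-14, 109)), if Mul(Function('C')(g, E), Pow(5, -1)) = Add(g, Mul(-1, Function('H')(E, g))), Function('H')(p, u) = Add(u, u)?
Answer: -1900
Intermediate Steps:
Function('H')(p, u) = Mul(2, u)
Function('C')(g, E) = Mul(-5, g) (Function('C')(g, E) = Mul(5, Add(g, Mul(-1, Mul(2, g)))) = Mul(5, Add(g, Mul(-2, g))) = Mul(5, Mul(-1, g)) = Mul(-5, g))
Mul(Function('C')(4, -2), Add(-14, 109)) = Mul(Mul(-5, 4), Add(-14, 109)) = Mul(-20, 95) = -1900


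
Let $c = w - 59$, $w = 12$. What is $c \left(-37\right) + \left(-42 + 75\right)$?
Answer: $1772$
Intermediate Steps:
$c = -47$ ($c = 12 - 59 = -47$)
$c \left(-37\right) + \left(-42 + 75\right) = \left(-47\right) \left(-37\right) + \left(-42 + 75\right) = 1739 + 33 = 1772$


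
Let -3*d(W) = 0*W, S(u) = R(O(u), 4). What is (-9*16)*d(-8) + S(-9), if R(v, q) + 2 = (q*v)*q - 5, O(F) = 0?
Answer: -7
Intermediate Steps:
R(v, q) = -7 + v*q**2 (R(v, q) = -2 + ((q*v)*q - 5) = -2 + (v*q**2 - 5) = -2 + (-5 + v*q**2) = -7 + v*q**2)
S(u) = -7 (S(u) = -7 + 0*4**2 = -7 + 0*16 = -7 + 0 = -7)
d(W) = 0 (d(W) = -0*W = -1/3*0 = 0)
(-9*16)*d(-8) + S(-9) = -9*16*0 - 7 = -144*0 - 7 = 0 - 7 = -7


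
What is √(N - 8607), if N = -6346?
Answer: I*√14953 ≈ 122.28*I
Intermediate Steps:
√(N - 8607) = √(-6346 - 8607) = √(-14953) = I*√14953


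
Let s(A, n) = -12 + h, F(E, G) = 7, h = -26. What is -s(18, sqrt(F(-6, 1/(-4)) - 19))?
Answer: 38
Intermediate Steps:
s(A, n) = -38 (s(A, n) = -12 - 26 = -38)
-s(18, sqrt(F(-6, 1/(-4)) - 19)) = -1*(-38) = 38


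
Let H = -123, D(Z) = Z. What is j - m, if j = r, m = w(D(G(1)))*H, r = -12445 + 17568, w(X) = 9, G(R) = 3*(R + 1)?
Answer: 6230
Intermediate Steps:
G(R) = 3 + 3*R (G(R) = 3*(1 + R) = 3 + 3*R)
r = 5123
m = -1107 (m = 9*(-123) = -1107)
j = 5123
j - m = 5123 - 1*(-1107) = 5123 + 1107 = 6230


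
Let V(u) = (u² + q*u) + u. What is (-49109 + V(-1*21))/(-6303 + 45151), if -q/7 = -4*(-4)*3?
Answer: -41633/38848 ≈ -1.0717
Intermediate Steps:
q = -336 (q = -7*(-4*(-4))*3 = -112*3 = -7*48 = -336)
V(u) = u² - 335*u (V(u) = (u² - 336*u) + u = u² - 335*u)
(-49109 + V(-1*21))/(-6303 + 45151) = (-49109 + (-1*21)*(-335 - 1*21))/(-6303 + 45151) = (-49109 - 21*(-335 - 21))/38848 = (-49109 - 21*(-356))*(1/38848) = (-49109 + 7476)*(1/38848) = -41633*1/38848 = -41633/38848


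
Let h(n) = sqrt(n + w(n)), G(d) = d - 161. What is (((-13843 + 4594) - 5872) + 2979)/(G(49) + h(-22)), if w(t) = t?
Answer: 339976/3147 + 6071*I*sqrt(11)/3147 ≈ 108.03 + 6.3982*I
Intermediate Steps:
G(d) = -161 + d
h(n) = sqrt(2)*sqrt(n) (h(n) = sqrt(n + n) = sqrt(2*n) = sqrt(2)*sqrt(n))
(((-13843 + 4594) - 5872) + 2979)/(G(49) + h(-22)) = (((-13843 + 4594) - 5872) + 2979)/((-161 + 49) + sqrt(2)*sqrt(-22)) = ((-9249 - 5872) + 2979)/(-112 + sqrt(2)*(I*sqrt(22))) = (-15121 + 2979)/(-112 + 2*I*sqrt(11)) = -12142/(-112 + 2*I*sqrt(11))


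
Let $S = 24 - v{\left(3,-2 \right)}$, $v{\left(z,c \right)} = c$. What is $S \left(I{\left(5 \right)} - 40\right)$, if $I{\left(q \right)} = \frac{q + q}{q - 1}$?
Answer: $-975$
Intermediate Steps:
$I{\left(q \right)} = \frac{2 q}{-1 + q}$
$S = 26$ ($S = 24 - -2 = 24 + 2 = 26$)
$S \left(I{\left(5 \right)} - 40\right) = 26 \left(2 \cdot 5 \frac{1}{-1 + 5} - 40\right) = 26 \left(2 \cdot 5 \cdot \frac{1}{4} - 40\right) = 26 \left(\frac{5}{2} - 40\right) = 26 \left(- \frac{75}{2}\right) = -975$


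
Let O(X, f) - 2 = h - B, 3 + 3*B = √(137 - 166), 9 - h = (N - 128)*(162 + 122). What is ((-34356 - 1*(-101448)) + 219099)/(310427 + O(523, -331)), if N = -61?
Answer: 29493315/37523746 + 27*I*√29/37523746 ≈ 0.78599 + 3.8749e-6*I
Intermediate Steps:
h = 53685 (h = 9 - (-61 - 128)*(162 + 122) = 9 - (-189)*284 = 9 - 1*(-53676) = 9 + 53676 = 53685)
B = -1 + I*√29/3 (B = -1 + √(137 - 166)/3 = -1 + √(-29)/3 = -1 + (I*√29)/3 = -1 + I*√29/3 ≈ -1.0 + 1.7951*I)
O(X, f) = 53688 - I*√29/3 (O(X, f) = 2 + (53685 - (-1 + I*√29/3)) = 2 + (53685 + (1 - I*√29/3)) = 2 + (53686 - I*√29/3) = 53688 - I*√29/3)
((-34356 - 1*(-101448)) + 219099)/(310427 + O(523, -331)) = ((-34356 - 1*(-101448)) + 219099)/(310427 + (53688 - I*√29/3)) = ((-34356 + 101448) + 219099)/(364115 - I*√29/3) = (67092 + 219099)/(364115 - I*√29/3) = 286191/(364115 - I*√29/3)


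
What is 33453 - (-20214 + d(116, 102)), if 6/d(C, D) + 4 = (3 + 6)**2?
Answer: 4132353/77 ≈ 53667.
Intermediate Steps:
d(C, D) = 6/77 (d(C, D) = 6/(-4 + (3 + 6)**2) = 6/(-4 + 9**2) = 6/(-4 + 81) = 6/77)
33453 - (-20214 + d(116, 102)) = 33453 - (-20214 + 6/77) = 33453 - 1*(-1556472/77) = 33453 + 1556472/77 = 4132353/77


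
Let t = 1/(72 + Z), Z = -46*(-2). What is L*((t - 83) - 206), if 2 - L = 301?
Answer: 14171105/164 ≈ 86409.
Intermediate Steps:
L = -299 (L = 2 - 1*301 = 2 - 301 = -299)
Z = 92
t = 1/164 (t = 1/(72 + 92) = 1/164 ≈ 0.0060976)
L*((t - 83) - 206) = -299*((1/164 - 83) - 206) = -299*(-13611/164 - 206) = -299*(-47395/164) = 14171105/164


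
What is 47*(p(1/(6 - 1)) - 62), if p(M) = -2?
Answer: -3008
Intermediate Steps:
47*(p(1/(6 - 1)) - 62) = 47*(-2 - 62) = 47*(-64) = -3008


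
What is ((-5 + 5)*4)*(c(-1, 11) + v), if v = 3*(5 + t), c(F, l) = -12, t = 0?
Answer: 0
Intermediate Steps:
v = 15 (v = 3*(5 + 0) = 3*5 = 15)
((-5 + 5)*4)*(c(-1, 11) + v) = ((-5 + 5)*4)*(-12 + 15) = (0*4)*3 = 0*3 = 0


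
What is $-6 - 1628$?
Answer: $-1634$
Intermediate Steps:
$-6 - 1628 = -1634$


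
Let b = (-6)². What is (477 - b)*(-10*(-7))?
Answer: 30870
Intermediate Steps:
b = 36
(477 - b)*(-10*(-7)) = (477 - 1*36)*(-10*(-7)) = (477 - 36)*70 = 441*70 = 30870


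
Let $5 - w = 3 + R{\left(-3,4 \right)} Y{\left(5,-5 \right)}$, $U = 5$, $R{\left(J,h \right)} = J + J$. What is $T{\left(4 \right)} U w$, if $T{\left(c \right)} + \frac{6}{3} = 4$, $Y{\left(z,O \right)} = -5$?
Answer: $-280$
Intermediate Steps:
$R{\left(J,h \right)} = 2 J$
$T{\left(c \right)} = 2$ ($T{\left(c \right)} = -2 + 4 = 2$)
$w = -28$ ($w = 5 - \left(3 + 2 \left(-3\right) \left(-5\right)\right) = 5 - \left(3 - -30\right) = 5 - \left(3 + 30\right) = 5 - 33 = -28$)
$T{\left(4 \right)} U w = 2 \cdot 5 \left(-28\right) = 2 \left(-140\right) = -280$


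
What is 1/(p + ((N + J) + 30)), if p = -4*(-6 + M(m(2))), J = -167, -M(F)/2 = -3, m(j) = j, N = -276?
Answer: -1/413 ≈ -0.0024213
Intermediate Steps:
M(F) = 6 (M(F) = -2*(-3) = 6)
p = 0 (p = -4*(-6 + 6) = -4*0 = 0)
1/(p + ((N + J) + 30)) = 1/(0 + ((-276 - 167) + 30)) = 1/(0 + (-443 + 30)) = 1/(0 - 413) = 1/(-413) = -1/413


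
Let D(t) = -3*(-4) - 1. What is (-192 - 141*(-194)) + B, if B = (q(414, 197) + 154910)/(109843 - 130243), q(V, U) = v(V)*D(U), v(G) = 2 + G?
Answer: 92324219/3400 ≈ 27154.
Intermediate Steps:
D(t) = 11 (D(t) = 12 - 1 = 11)
q(V, U) = 22 + 11*V (q(V, U) = (2 + V)*11 = 22 + 11*V)
B = -26581/3400 (B = ((22 + 11*414) + 154910)/(109843 - 130243) = ((22 + 4554) + 154910)/(-20400) = (4576 + 154910)*(-1/20400) = 159486*(-1/20400) = -26581/3400 ≈ -7.8179)
(-192 - 141*(-194)) + B = (-192 - 141*(-194)) - 26581/3400 = (-192 + 27354) - 26581/3400 = 27162 - 26581/3400 = 92324219/3400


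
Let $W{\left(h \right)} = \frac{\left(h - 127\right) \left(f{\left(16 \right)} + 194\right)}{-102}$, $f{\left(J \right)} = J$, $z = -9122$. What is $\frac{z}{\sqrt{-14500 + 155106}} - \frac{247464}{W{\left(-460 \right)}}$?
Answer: $- \frac{600984}{2935} - \frac{4561 \sqrt{140606}}{70303} \approx -229.09$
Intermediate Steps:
$W{\left(h \right)} = \frac{4445}{17} - \frac{35 h}{17}$ ($W{\left(h \right)} = \frac{\left(h - 127\right) \left(16 + 194\right)}{-102} = \left(-127 + h\right) 210 \left(- \frac{1}{102}\right) = \left(-26670 + 210 h\right) \left(- \frac{1}{102}\right) = \frac{4445}{17} - \frac{35 h}{17}$)
$\frac{z}{\sqrt{-14500 + 155106}} - \frac{247464}{W{\left(-460 \right)}} = - \frac{9122}{\sqrt{-14500 + 155106}} - \frac{247464}{\frac{4445}{17} - - \frac{16100}{17}} = - \frac{9122}{\sqrt{140606}} - \frac{247464}{\frac{4445}{17} + \frac{16100}{17}} = - 9122 \frac{\sqrt{140606}}{140606} - \frac{247464}{\frac{20545}{17}} = - \frac{4561 \sqrt{140606}}{70303} - \frac{600984}{2935} = - \frac{600984}{2935} - \frac{4561 \sqrt{140606}}{70303}$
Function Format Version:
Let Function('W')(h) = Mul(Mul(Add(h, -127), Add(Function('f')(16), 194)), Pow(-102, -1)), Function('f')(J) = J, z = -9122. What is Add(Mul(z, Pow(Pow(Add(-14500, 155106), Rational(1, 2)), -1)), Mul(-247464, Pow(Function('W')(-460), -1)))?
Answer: Add(Rational(-600984, 2935), Mul(Rational(-4561, 70303), Pow(140606, Rational(1, 2)))) ≈ -229.09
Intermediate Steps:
Function('W')(h) = Add(Rational(4445, 17), Mul(Rational(-35, 17), h)) (Function('W')(h) = Mul(Mul(Add(h, -127), Add(16, 194)), Pow(-102, -1)) = Mul(Mul(Add(-127, h), 210), Rational(-1, 102)) = Mul(Add(-26670, Mul(210, h)), Rational(-1, 102)) = Add(Rational(4445, 17), Mul(Rational(-35, 17), h)))
Add(Mul(z, Pow(Pow(Add(-14500, 155106), Rational(1, 2)), -1)), Mul(-247464, Pow(Function('W')(-460), -1))) = Add(Mul(-9122, Pow(Pow(Add(-14500, 155106), Rational(1, 2)), -1)), Mul(-247464, Pow(Add(Rational(4445, 17), Mul(Rational(-35, 17), -460)), -1))) = Add(Mul(-9122, Pow(Pow(140606, Rational(1, 2)), -1)), Mul(-247464, Pow(Add(Rational(4445, 17), Rational(16100, 17)), -1))) = Add(Mul(-9122, Mul(Rational(1, 140606), Pow(140606, Rational(1, 2)))), Mul(-247464, Pow(Rational(20545, 17), -1))) = Add(Mul(Rational(-4561, 70303), Pow(140606, Rational(1, 2))), Mul(-247464, Rational(17, 20545))) = Add(Mul(Rational(-4561, 70303), Pow(140606, Rational(1, 2))), Rational(-600984, 2935)) = Add(Rational(-600984, 2935), Mul(Rational(-4561, 70303), Pow(140606, Rational(1, 2))))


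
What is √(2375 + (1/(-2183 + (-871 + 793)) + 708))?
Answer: 3*√1751185198/2261 ≈ 55.525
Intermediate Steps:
√(2375 + (1/(-2183 + (-871 + 793)) + 708)) = √(2375 + (1/(-2183 - 78) + 708)) = √(2375 + (1/(-2261) + 708)) = √(2375 + (-1/2261 + 708)) = √(2375 + 1600787/2261) = √(6970662/2261) = 3*√1751185198/2261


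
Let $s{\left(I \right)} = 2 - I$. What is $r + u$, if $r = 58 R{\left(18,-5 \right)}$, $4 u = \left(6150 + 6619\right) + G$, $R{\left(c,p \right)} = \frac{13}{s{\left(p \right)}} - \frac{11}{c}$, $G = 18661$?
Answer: $\frac{999151}{126} \approx 7929.8$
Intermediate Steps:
$R{\left(c,p \right)} = - \frac{11}{c} + \frac{13}{2 - p}$ ($R{\left(c,p \right)} = \frac{13}{2 - p} - \frac{11}{c} = - \frac{11}{c} + \frac{13}{2 - p}$)
$u = \frac{15715}{2}$ ($u = \frac{\left(6150 + 6619\right) + 18661}{4} = \frac{12769 + 18661}{4} = \frac{1}{4} \cdot 31430 = \frac{15715}{2} \approx 7857.5$)
$r = \frac{4553}{63}$ ($r = 58 \frac{22 - 234 - -55}{18 \left(-2 - 5\right)} = 58 \frac{22 - 234 + 55}{18 \left(-7\right)} = 58 \cdot \frac{1}{18} \left(- \frac{1}{7}\right) \left(-157\right) = 58 \cdot \frac{157}{126} = \frac{4553}{63} \approx 72.27$)
$r + u = \frac{4553}{63} + \frac{15715}{2} = \frac{999151}{126}$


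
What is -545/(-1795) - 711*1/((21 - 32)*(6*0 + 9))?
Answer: 29560/3949 ≈ 7.4854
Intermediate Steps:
-545/(-1795) - 711*1/((21 - 32)*(6*0 + 9)) = -545*(-1/1795) - 711*(-1/(11*(0 + 9))) = 109/359 - 711/((-11*9)) = 109/359 - 711/(-99) = 109/359 - 711*(-1/99) = 109/359 + 79/11 = 29560/3949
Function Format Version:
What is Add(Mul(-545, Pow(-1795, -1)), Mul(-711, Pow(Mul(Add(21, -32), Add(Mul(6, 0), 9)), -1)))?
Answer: Rational(29560, 3949) ≈ 7.4854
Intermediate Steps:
Add(Mul(-545, Pow(-1795, -1)), Mul(-711, Pow(Mul(Add(21, -32), Add(Mul(6, 0), 9)), -1))) = Add(Mul(-545, Rational(-1, 1795)), Mul(-711, Pow(Mul(-11, Add(0, 9)), -1))) = Add(Rational(109, 359), Mul(-711, Pow(Mul(-11, 9), -1))) = Add(Rational(109, 359), Mul(-711, Pow(-99, -1))) = Add(Rational(109, 359), Mul(-711, Rational(-1, 99))) = Add(Rational(109, 359), Rational(79, 11)) = Rational(29560, 3949)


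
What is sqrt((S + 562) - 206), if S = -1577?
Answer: I*sqrt(1221) ≈ 34.943*I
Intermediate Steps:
sqrt((S + 562) - 206) = sqrt((-1577 + 562) - 206) = sqrt(-1015 - 206) = sqrt(-1221) = I*sqrt(1221)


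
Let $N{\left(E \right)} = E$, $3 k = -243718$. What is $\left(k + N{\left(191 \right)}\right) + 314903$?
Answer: $\frac{701564}{3} \approx 2.3385 \cdot 10^{5}$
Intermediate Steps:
$k = - \frac{243718}{3}$ ($k = \frac{1}{3} \left(-243718\right) = - \frac{243718}{3} \approx -81239.0$)
$\left(k + N{\left(191 \right)}\right) + 314903 = \left(- \frac{243718}{3} + 191\right) + 314903 = - \frac{243145}{3} + 314903 = \frac{701564}{3}$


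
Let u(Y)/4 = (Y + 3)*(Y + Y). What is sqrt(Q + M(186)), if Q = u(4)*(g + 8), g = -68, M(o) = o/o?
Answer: I*sqrt(13439) ≈ 115.93*I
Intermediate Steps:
M(o) = 1
u(Y) = 8*Y*(3 + Y) (u(Y) = 4*((Y + 3)*(Y + Y)) = 4*((3 + Y)*(2*Y)) = 4*(2*Y*(3 + Y)) = 8*Y*(3 + Y))
Q = -13440 (Q = (8*4*(3 + 4))*(-68 + 8) = (8*4*7)*(-60) = 224*(-60) = -13440)
sqrt(Q + M(186)) = sqrt(-13440 + 1) = sqrt(-13439) = I*sqrt(13439)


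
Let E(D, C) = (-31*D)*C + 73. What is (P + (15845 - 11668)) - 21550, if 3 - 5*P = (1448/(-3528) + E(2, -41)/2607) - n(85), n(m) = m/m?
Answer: -6657576257/383229 ≈ -17372.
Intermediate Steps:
E(D, C) = 73 - 31*C*D (E(D, C) = -31*C*D + 73 = 73 - 31*C*D)
n(m) = 1
P = 261160/383229 (P = ⅗ - ((1448/(-3528) + (73 - 31*(-41)*2)/2607) - 1*1)/5 = ⅗ - ((1448*(-1/3528) + (73 + 2542)*(1/2607)) - 1)/5 = ⅗ - ((-181/441 + 2615*(1/2607)) - 1)/5 = ⅗ - ((-181/441 + 2615/2607) - 1)/5 = ⅗ - (227116/383229 - 1)/5 = ⅗ - ⅕*(-156113/383229) = ⅗ + 156113/1916145 = 261160/383229 ≈ 0.68147)
(P + (15845 - 11668)) - 21550 = (261160/383229 + (15845 - 11668)) - 21550 = (261160/383229 + 4177) - 21550 = 1601008693/383229 - 21550 = -6657576257/383229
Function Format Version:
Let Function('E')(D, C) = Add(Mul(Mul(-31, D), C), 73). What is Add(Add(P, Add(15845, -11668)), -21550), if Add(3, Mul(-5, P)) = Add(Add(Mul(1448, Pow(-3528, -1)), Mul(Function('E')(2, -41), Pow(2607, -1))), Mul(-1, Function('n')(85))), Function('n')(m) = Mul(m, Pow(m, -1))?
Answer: Rational(-6657576257, 383229) ≈ -17372.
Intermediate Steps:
Function('E')(D, C) = Add(73, Mul(-31, C, D)) (Function('E')(D, C) = Add(Mul(-31, C, D), 73) = Add(73, Mul(-31, C, D)))
Function('n')(m) = 1
P = Rational(261160, 383229) (P = Add(Rational(3, 5), Mul(Rational(-1, 5), Add(Add(Mul(1448, Pow(-3528, -1)), Mul(Add(73, Mul(-31, -41, 2)), Pow(2607, -1))), Mul(-1, 1)))) = Add(Rational(3, 5), Mul(Rational(-1, 5), Add(Add(Mul(1448, Rational(-1, 3528)), Mul(Add(73, 2542), Rational(1, 2607))), -1))) = Add(Rational(3, 5), Mul(Rational(-1, 5), Add(Add(Rational(-181, 441), Mul(2615, Rational(1, 2607))), -1))) = Add(Rational(3, 5), Mul(Rational(-1, 5), Add(Add(Rational(-181, 441), Rational(2615, 2607)), -1))) = Add(Rational(3, 5), Mul(Rational(-1, 5), Add(Rational(227116, 383229), -1))) = Add(Rational(3, 5), Mul(Rational(-1, 5), Rational(-156113, 383229))) = Add(Rational(3, 5), Rational(156113, 1916145)) = Rational(261160, 383229) ≈ 0.68147)
Add(Add(P, Add(15845, -11668)), -21550) = Add(Add(Rational(261160, 383229), Add(15845, -11668)), -21550) = Add(Add(Rational(261160, 383229), 4177), -21550) = Add(Rational(1601008693, 383229), -21550) = Rational(-6657576257, 383229)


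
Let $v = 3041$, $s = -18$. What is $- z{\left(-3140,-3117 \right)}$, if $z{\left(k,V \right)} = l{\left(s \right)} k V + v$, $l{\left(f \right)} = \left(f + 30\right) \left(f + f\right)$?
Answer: $4228145119$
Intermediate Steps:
$l{\left(f \right)} = 2 f \left(30 + f\right)$ ($l{\left(f \right)} = \left(30 + f\right) 2 f = 2 f \left(30 + f\right)$)
$z{\left(k,V \right)} = 3041 - 432 V k$ ($z{\left(k,V \right)} = 2 \left(-18\right) \left(30 - 18\right) k V + 3041 = 2 \left(-18\right) 12 k V + 3041 = - 432 k V + 3041 = - 432 V k + 3041 = 3041 - 432 V k$)
$- z{\left(-3140,-3117 \right)} = - (3041 - \left(-1346544\right) \left(-3140\right)) = - (3041 - 4228148160) = \left(-1\right) \left(-4228145119\right) = 4228145119$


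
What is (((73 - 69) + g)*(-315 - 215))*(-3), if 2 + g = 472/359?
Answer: 1892100/359 ≈ 5270.5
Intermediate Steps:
g = -246/359 (g = -2 + 472/359 = -246/359 ≈ -0.68524)
(((73 - 69) + g)*(-315 - 215))*(-3) = (((73 - 69) - 246/359)*(-315 - 215))*(-3) = ((4 - 246/359)*(-530))*(-3) = ((1190/359)*(-530))*(-3) = -630700/359*(-3) = 1892100/359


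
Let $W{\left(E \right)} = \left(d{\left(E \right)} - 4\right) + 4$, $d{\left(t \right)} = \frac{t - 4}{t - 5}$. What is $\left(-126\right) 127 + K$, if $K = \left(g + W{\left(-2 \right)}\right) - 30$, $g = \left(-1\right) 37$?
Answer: $- \frac{112477}{7} \approx -16068.0$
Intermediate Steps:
$g = -37$
$d{\left(t \right)} = \frac{-4 + t}{-5 + t}$
$W{\left(E \right)} = \frac{-4 + E}{-5 + E}$ ($W{\left(E \right)} = \left(\frac{-4 + E}{-5 + E} - 4\right) + 4 = \left(-4 + \frac{-4 + E}{-5 + E}\right) + 4 = \frac{-4 + E}{-5 + E}$)
$K = - \frac{463}{7}$ ($K = \left(-37 + \frac{-4 - 2}{-5 - 2}\right) - 30 = \left(-37 + \frac{1}{-7} \left(-6\right)\right) - 30 = \left(-37 - - \frac{6}{7}\right) - 30 = \left(-37 + \frac{6}{7}\right) - 30 = - \frac{253}{7} - 30 = - \frac{463}{7} \approx -66.143$)
$\left(-126\right) 127 + K = \left(-126\right) 127 - \frac{463}{7} = -16002 - \frac{463}{7} = - \frac{112477}{7}$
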